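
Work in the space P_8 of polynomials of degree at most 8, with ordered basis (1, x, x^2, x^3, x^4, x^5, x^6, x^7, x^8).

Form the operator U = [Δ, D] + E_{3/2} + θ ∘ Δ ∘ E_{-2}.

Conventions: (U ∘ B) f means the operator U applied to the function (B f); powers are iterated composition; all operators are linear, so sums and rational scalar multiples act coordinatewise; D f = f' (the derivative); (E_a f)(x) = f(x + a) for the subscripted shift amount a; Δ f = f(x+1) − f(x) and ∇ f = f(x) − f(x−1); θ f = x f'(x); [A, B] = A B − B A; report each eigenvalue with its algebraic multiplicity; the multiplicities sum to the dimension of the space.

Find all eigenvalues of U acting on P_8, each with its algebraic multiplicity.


λ = 1 (multiplicity 9)

image of 1: 1
image of x: x + 3/2
image of x^2: x^2 + 5x + 9/4
image of x^3: x^3 + (21/2)x^2 - (9/4)x + 27/8
image of x^4: x^4 + 18x^3 - (45/2)x^2 + (83/2)x + 81/16
image of x^5: x^5 + (55/2)x^4 - (135/2)x^3 + (695/4)x^2 - (795/16)x + 243/32
image of x^6: x^6 + 39x^5 - (585/4)x^4 + (975/2)x^3 - (5985/16)x^2 + (3705/16)x + 729/64
image of x^7: x^7 + (105/2)x^6 - (1071/4)x^5 + (8785/8)x^4 - (22365/16)x^3 + (46767/32)x^2 - (23121/64)x + 2187/128
image of x^8: x^8 + 68x^7 - 441x^6 + 2149x^5 - (30765/8)x^4 + (22533/4)x^3 - (51345/16)x^2 + (18443/16)x + 6561/256
the matrix is upper triangular; its diagonal is (1, 1, 1, 1, 1, 1, 1, 1, 1)
for a triangular matrix the eigenvalues are the diagonal entries, with algebraic multiplicity their repetition count


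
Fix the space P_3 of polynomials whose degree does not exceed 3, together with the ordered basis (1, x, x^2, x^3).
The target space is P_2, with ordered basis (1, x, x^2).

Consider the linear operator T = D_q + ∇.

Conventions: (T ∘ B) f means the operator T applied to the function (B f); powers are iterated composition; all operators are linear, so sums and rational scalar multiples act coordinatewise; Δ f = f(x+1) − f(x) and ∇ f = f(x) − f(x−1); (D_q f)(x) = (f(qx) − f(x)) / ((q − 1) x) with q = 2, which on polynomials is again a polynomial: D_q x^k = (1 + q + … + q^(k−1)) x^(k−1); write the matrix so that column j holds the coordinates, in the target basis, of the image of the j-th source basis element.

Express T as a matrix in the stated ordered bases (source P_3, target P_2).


the matrix is [[0, 2, -1, 1]; [0, 0, 5, -3]; [0, 0, 0, 10]] (rows listed top to bottom)

image of 1: 0
image of x: 2
image of x^2: 5x - 1
image of x^3: 10x^2 - 3x + 1
each image's coordinates form column j of the matrix


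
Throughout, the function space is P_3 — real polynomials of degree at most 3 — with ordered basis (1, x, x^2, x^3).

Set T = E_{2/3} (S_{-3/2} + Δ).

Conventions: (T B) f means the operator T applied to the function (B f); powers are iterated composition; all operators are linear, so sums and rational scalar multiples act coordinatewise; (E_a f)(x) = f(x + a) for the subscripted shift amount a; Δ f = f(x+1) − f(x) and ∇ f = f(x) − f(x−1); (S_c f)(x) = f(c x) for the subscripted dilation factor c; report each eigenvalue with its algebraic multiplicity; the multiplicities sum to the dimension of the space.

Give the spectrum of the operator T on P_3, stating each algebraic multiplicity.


λ = -27/8 (multiplicity 1), λ = -3/2 (multiplicity 1), λ = 1 (multiplicity 1), λ = 9/4 (multiplicity 1)

image of 1: 1
image of x: -(3/2)x
image of x^2: (9/4)x^2 + 5x + 10/3
image of x^3: -(27/8)x^3 - (15/4)x^2 + (5/2)x + 10/3
the matrix is upper triangular; its diagonal is (1, -3/2, 9/4, -27/8)
for a triangular matrix the eigenvalues are the diagonal entries, with algebraic multiplicity their repetition count


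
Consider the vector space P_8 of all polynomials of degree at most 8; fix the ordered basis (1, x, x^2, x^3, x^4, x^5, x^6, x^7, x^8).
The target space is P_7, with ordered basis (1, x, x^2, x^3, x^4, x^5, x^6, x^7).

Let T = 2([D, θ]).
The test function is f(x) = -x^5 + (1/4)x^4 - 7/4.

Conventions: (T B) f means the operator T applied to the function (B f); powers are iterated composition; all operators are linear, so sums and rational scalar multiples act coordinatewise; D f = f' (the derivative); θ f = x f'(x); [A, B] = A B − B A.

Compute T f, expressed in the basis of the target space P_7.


the image equals g(x) = -10x^4 + 2x^3

θ f = -5x^5 + x^4
D θ f = -25x^4 + 4x^3
D f = -5x^4 + x^3
θ D f = -20x^4 + 3x^3
[D, θ] f = -5x^4 + x^3
(2([D, θ])) f = -10x^4 + 2x^3


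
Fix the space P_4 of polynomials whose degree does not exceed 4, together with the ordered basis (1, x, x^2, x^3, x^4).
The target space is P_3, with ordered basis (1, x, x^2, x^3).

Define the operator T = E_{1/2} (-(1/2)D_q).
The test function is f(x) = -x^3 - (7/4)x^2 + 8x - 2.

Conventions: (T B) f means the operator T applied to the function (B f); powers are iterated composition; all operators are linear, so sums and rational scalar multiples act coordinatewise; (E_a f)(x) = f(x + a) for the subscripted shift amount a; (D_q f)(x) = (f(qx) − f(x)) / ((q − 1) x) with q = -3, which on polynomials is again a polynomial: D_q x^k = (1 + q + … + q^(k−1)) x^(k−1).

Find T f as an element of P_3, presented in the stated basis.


D_q f = -7x^2 + (7/2)x + 8
(-(1/2)D_q) f = (7/2)x^2 - (7/4)x - 4
E_{1/2} (-(1/2)D_q) f = (7/2)x^2 + (7/4)x - 4

the result is g(x) = (7/2)x^2 + (7/4)x - 4


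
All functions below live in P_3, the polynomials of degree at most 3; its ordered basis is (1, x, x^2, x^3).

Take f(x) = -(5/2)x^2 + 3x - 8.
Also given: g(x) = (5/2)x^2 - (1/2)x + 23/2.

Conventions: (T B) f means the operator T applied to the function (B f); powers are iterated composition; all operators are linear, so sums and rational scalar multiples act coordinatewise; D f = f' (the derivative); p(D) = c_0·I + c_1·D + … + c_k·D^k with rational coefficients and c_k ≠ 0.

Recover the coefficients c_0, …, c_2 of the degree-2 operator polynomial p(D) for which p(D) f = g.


D^0 f = -(5/2)x^2 + 3x - 8
D^1 f = -5x + 3
D^2 f = -5
matching coefficients of g against c_0 f + c_1 Df + … from the top degree down determines the c_i
solution: c_0 = -1, c_1 = -1/2, c_2 = -1

c_0 = -1, c_1 = -1/2, c_2 = -1


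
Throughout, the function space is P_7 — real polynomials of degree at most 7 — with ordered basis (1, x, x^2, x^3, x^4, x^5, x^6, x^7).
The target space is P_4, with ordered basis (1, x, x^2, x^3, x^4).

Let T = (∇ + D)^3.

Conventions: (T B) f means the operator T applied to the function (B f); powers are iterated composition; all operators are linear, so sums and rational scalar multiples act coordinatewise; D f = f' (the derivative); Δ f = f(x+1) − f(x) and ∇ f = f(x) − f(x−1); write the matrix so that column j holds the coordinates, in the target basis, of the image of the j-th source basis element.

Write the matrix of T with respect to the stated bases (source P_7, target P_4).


image of 1: 0
image of x: 0
image of x^2: 0
image of x^3: 48
image of x^4: 192x - 144
image of x^5: 480x^2 - 720x + 420
image of x^6: 960x^3 - 2160x^2 + 2520x - 1170
image of x^7: 1680x^4 - 5040x^3 + 8820x^2 - 8190x + 3234
each image's coordinates form column j of the matrix

the matrix is [[0, 0, 0, 48, -144, 420, -1170, 3234]; [0, 0, 0, 0, 192, -720, 2520, -8190]; [0, 0, 0, 0, 0, 480, -2160, 8820]; [0, 0, 0, 0, 0, 0, 960, -5040]; [0, 0, 0, 0, 0, 0, 0, 1680]] (rows listed top to bottom)


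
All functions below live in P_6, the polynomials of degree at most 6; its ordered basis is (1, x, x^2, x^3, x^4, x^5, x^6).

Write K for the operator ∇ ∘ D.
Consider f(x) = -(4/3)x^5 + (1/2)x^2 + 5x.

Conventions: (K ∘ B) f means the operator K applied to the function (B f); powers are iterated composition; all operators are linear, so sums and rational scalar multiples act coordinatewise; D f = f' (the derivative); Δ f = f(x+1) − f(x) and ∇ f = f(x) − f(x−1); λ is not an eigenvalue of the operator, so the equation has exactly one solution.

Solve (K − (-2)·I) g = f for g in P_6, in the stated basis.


the image equals g(x) = -(2/3)x^5 + (20/3)x^3 - (39/4)x^2 - (65/6)x + 217/12

write g with unknown coordinates in the stated basis and equate coefficients in (K − (-2)·I) g = f
solving from the highest basis element down gives g = -(2/3)x^5 + (20/3)x^3 - (39/4)x^2 - (65/6)x + 217/12
check: K g = -(40/3)x^3 + 20x^2 + (80/3)x - 217/6
so K g − (-2)·g = -(4/3)x^5 + (1/2)x^2 + 5x = f ✓


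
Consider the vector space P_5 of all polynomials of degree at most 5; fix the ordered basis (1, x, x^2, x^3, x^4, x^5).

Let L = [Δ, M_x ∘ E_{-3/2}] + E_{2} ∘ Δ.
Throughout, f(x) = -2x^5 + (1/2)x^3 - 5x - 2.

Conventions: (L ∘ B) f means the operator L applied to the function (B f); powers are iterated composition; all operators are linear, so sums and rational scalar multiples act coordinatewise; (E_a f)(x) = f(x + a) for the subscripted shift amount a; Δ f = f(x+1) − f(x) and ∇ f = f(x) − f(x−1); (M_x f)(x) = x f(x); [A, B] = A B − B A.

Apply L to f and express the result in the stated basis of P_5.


the result is g(x) = -2x^5 - 5x^4 - (209/2)x^3 - (1507/4)x^2 - (2591/4)x - 417

E_{-3/2} f = -2x^5 + 15x^4 - (89/2)x^3 + (261/4)x^2 - (209/4)x + 19
M_x E_{-3/2} f = -2x^6 + 15x^5 - (89/2)x^4 + (261/4)x^3 - (209/4)x^2 + 19x
Δ (M_x ∘ E_{-3/2}) f = -12x^5 + 45x^4 - 68x^3 + (195/4)x^2 - (95/4)x + 1/2
Δ f = -10x^4 - 20x^3 - (37/2)x^2 - (17/2)x - 13/2
E_{-3/2} Δ f = -10x^4 + 40x^3 - (127/2)x^2 + 47x - 37/2
M_x E_{-3/2} Δ f = -10x^5 + 40x^4 - (127/2)x^3 + 47x^2 - (37/2)x
[Δ, M_x ∘ E_{-3/2}] f = -2x^5 + 5x^4 - (9/2)x^3 + (7/4)x^2 - (21/4)x + 1/2
Δ f = -10x^4 - 20x^3 - (37/2)x^2 - (17/2)x - 13/2
E_{2} Δ f = -10x^4 - 100x^3 - (757/2)x^2 - (1285/2)x - 835/2
([Δ, M_x ∘ E_{-3/2}] + E_{2} ∘ Δ) f = -2x^5 - 5x^4 - (209/2)x^3 - (1507/4)x^2 - (2591/4)x - 417


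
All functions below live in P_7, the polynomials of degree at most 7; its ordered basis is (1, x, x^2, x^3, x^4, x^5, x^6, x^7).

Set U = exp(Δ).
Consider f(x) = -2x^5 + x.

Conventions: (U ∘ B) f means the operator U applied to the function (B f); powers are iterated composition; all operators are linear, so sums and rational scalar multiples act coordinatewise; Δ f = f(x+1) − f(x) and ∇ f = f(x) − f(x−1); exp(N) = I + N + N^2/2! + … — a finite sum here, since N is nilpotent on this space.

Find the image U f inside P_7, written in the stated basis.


the result is g(x) = -2x^5 - 10x^4 - 40x^3 - 100x^2 - 149x - 103

order-1 term: -10x^4 - 20x^3 - 20x^2 - 10x - 1
order-2 term: -20x^3 - 60x^2 - 70x - 30
order-3 term: -20x^2 - 60x - 50
order-4 term: -10x - 20
order-5 term: -2
the series for exp(Δ) f terminates at order 5
exp(Δ) f = -2x^5 - 10x^4 - 40x^3 - 100x^2 - 149x - 103


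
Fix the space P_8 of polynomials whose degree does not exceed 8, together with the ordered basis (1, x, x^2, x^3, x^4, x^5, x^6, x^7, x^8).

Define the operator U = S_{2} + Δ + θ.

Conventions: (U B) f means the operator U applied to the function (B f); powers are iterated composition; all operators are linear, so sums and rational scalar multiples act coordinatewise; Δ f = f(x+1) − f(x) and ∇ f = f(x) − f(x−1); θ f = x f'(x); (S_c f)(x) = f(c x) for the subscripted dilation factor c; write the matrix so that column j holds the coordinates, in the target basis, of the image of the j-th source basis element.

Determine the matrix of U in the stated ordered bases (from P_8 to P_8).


image of 1: 1
image of x: 3x + 1
image of x^2: 6x^2 + 2x + 1
image of x^3: 11x^3 + 3x^2 + 3x + 1
image of x^4: 20x^4 + 4x^3 + 6x^2 + 4x + 1
image of x^5: 37x^5 + 5x^4 + 10x^3 + 10x^2 + 5x + 1
image of x^6: 70x^6 + 6x^5 + 15x^4 + 20x^3 + 15x^2 + 6x + 1
image of x^7: 135x^7 + 7x^6 + 21x^5 + 35x^4 + 35x^3 + 21x^2 + 7x + 1
image of x^8: 264x^8 + 8x^7 + 28x^6 + 56x^5 + 70x^4 + 56x^3 + 28x^2 + 8x + 1
each image's coordinates form column j of the matrix

the matrix is [[1, 1, 1, 1, 1, 1, 1, 1, 1]; [0, 3, 2, 3, 4, 5, 6, 7, 8]; [0, 0, 6, 3, 6, 10, 15, 21, 28]; [0, 0, 0, 11, 4, 10, 20, 35, 56]; [0, 0, 0, 0, 20, 5, 15, 35, 70]; [0, 0, 0, 0, 0, 37, 6, 21, 56]; [0, 0, 0, 0, 0, 0, 70, 7, 28]; [0, 0, 0, 0, 0, 0, 0, 135, 8]; [0, 0, 0, 0, 0, 0, 0, 0, 264]] (rows listed top to bottom)


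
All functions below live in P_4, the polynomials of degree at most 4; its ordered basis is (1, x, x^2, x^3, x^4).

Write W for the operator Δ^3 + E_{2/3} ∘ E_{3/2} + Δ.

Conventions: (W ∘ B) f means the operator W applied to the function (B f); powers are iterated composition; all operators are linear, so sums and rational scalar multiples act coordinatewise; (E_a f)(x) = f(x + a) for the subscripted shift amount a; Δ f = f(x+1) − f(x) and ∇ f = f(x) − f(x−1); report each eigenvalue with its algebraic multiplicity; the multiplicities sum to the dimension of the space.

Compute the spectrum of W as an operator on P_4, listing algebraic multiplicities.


image of 1: 1
image of x: x + 19/6
image of x^2: x^2 + (19/3)x + 205/36
image of x^3: x^3 + (19/2)x^2 + (205/12)x + 3709/216
image of x^4: x^4 + (38/3)x^3 + (205/6)x^2 + (3709/54)x + 76513/1296
the matrix is upper triangular; its diagonal is (1, 1, 1, 1, 1)
for a triangular matrix the eigenvalues are the diagonal entries, with algebraic multiplicity their repetition count

λ = 1 (multiplicity 5)


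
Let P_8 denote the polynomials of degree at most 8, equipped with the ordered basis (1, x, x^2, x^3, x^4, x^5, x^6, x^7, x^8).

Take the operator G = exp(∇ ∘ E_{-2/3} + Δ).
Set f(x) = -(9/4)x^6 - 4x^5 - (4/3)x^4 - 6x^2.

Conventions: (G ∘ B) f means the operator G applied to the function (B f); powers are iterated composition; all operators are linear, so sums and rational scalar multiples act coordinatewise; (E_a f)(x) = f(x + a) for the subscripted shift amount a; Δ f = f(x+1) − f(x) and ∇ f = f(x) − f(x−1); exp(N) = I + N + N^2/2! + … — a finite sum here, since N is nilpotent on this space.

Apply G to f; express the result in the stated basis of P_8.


the result is g(x) = -(9/4)x^6 - 31x^5 - (394/3)x^4 - (1072/3)x^3 - (3302/3)x^2 - (40484/27)x - 20788/27

order-1 term: -27x^5 + 5x^4 - (592/3)x^3 + (52/3)x^2 - (2900/27)x + 68/9
order-2 term: -135x^4 + 200x^3 - 1332x^2 + (2768/3)x - 22864/27
order-3 term: -360x^3 + 760x^2 - (9008/3)x + 1856
order-4 term: -540x^2 + 1120x - 6704/3
order-5 term: -432x + 592
order-6 term: -144
the series for exp(∇ ∘ E_{-2/3} + Δ) f terminates at order 6
exp(∇ ∘ E_{-2/3} + Δ) f = -(9/4)x^6 - 31x^5 - (394/3)x^4 - (1072/3)x^3 - (3302/3)x^2 - (40484/27)x - 20788/27


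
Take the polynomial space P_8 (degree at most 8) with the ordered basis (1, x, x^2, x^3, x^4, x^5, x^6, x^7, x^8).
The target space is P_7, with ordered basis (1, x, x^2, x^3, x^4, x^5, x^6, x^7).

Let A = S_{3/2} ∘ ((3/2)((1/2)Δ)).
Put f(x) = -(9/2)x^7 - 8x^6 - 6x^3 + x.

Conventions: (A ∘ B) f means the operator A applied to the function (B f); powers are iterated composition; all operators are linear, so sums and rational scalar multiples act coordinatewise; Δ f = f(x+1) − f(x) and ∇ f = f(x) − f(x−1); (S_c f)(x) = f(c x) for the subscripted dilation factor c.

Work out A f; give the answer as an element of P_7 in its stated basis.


g(x) = -(137781/512)x^6 - (207765/256)x^5 - (134865/128)x^4 - (51435/64)x^3 - (12555/32)x^2 - (1755/16)x - 105/8

Δ f = -(63/2)x^6 - (285/2)x^5 - (555/2)x^4 - (635/2)x^3 - (465/2)x^2 - (195/2)x - 35/2
((1/2)Δ) f = -(63/4)x^6 - (285/4)x^5 - (555/4)x^4 - (635/4)x^3 - (465/4)x^2 - (195/4)x - 35/4
((3/2)((1/2)Δ)) f = -(189/8)x^6 - (855/8)x^5 - (1665/8)x^4 - (1905/8)x^3 - (1395/8)x^2 - (585/8)x - 105/8
S_{3/2} ((3/2)((1/2)Δ)) f = -(137781/512)x^6 - (207765/256)x^5 - (134865/128)x^4 - (51435/64)x^3 - (12555/32)x^2 - (1755/16)x - 105/8


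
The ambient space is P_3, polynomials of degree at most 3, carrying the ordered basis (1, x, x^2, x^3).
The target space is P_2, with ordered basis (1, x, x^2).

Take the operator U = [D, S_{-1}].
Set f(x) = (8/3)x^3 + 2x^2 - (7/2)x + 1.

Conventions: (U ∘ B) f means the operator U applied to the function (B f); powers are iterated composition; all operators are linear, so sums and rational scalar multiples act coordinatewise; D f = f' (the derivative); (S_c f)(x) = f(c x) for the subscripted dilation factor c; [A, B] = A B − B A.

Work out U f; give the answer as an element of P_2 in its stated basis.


the result is g(x) = -16x^2 + 8x + 7

S_{-1} f = -(8/3)x^3 + 2x^2 + (7/2)x + 1
D S_{-1} f = -8x^2 + 4x + 7/2
D f = 8x^2 + 4x - 7/2
S_{-1} D f = 8x^2 - 4x - 7/2
[D, S_{-1}] f = -16x^2 + 8x + 7


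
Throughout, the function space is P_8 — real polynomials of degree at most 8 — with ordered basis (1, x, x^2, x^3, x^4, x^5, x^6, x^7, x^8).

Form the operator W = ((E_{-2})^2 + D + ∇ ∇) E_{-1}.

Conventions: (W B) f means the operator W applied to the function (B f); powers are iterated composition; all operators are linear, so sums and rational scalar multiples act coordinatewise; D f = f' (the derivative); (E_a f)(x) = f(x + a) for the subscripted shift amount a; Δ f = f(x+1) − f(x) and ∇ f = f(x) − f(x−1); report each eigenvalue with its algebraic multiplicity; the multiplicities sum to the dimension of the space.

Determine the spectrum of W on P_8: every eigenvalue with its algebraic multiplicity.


image of 1: 1
image of x: x - 4
image of x^2: x^2 - 8x + 25
image of x^3: x^3 - 12x^2 + 75x - 134
image of x^4: x^4 - 16x^3 + 150x^2 - 536x + 671
image of x^5: x^5 - 20x^4 + 250x^3 - 1340x^2 + 3355x - 3300
image of x^6: x^6 - 24x^5 + 375x^4 - 2680x^3 + 10065x^2 - 19800x + 16221
image of x^7: x^7 - 28x^6 + 525x^5 - 4690x^4 + 23485x^3 - 69300x^2 + 113547x - 80050
image of x^8: x^8 - 32x^7 + 700x^6 - 7504x^5 + 46970x^4 - 184800x^3 + 454188x^2 - 640400x + 396667
the matrix is upper triangular; its diagonal is (1, 1, 1, 1, 1, 1, 1, 1, 1)
for a triangular matrix the eigenvalues are the diagonal entries, with algebraic multiplicity their repetition count

λ = 1 (multiplicity 9)


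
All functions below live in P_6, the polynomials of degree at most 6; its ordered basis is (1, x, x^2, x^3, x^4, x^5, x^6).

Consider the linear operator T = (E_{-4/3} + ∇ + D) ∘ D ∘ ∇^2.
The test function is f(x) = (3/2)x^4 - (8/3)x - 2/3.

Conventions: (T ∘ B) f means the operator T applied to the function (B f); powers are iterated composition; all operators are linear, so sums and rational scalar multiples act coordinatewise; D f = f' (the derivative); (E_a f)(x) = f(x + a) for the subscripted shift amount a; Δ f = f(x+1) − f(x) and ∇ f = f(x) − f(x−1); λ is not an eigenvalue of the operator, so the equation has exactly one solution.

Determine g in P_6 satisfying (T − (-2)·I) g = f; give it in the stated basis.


write g with unknown coordinates in the stated basis and equate coefficients in (T − (-2)·I) g = f
solving from the highest basis element down gives g = (3/4)x^4 - (31/3)x + 8/3
check: T g = 18x - 6
so T g − (-2)·g = (3/2)x^4 - (8/3)x - 2/3 = f ✓

the result is g(x) = (3/4)x^4 - (31/3)x + 8/3


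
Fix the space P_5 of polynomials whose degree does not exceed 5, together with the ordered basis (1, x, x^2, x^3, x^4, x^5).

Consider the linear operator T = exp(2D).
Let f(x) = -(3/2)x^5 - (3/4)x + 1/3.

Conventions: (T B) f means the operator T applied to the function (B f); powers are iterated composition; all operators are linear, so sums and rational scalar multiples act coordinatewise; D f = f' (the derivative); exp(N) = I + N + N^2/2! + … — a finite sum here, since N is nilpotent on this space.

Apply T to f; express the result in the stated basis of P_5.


g(x) = -(3/2)x^5 - 15x^4 - 60x^3 - 120x^2 - (483/4)x - 295/6

order-1 term: -15x^4 - 3/2
order-2 term: -60x^3
order-3 term: -120x^2
order-4 term: -120x
order-5 term: -48
the series for exp(2D) f terminates at order 5
exp(2D) f = -(3/2)x^5 - 15x^4 - 60x^3 - 120x^2 - (483/4)x - 295/6


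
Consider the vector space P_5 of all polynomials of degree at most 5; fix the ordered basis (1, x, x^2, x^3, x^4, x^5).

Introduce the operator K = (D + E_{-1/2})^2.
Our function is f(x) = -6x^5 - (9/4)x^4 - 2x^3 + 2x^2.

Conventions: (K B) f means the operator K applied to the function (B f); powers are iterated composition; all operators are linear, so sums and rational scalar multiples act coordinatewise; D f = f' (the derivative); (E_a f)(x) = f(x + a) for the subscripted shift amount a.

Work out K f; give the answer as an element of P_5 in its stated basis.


g(x) = -6x^5 - (129/4)x^4 - 71x^3 - (95/2)x^2 - (13/2)x + 13/4

D f = -30x^4 - 9x^3 - 6x^2 + 4x
E_{-1/2} f = -6x^5 + (51/4)x^4 - (25/2)x^3 + (73/8)x^2 - (17/4)x + 51/64
(D + E_{-1/2}) f = -6x^5 - (69/4)x^4 - (43/2)x^3 + (25/8)x^2 - (1/4)x + 51/64
D (D + E_{-1/2}) f = -30x^4 - 69x^3 - (129/2)x^2 + (25/4)x - 1/4
E_{-1/2} (D + E_{-1/2}) f = -6x^5 - (9/4)x^4 - 2x^3 + 17x^2 - (51/4)x + 7/2
(D + E_{-1/2}) (D + E_{-1/2}) f = -6x^5 - (129/4)x^4 - 71x^3 - (95/2)x^2 - (13/2)x + 13/4


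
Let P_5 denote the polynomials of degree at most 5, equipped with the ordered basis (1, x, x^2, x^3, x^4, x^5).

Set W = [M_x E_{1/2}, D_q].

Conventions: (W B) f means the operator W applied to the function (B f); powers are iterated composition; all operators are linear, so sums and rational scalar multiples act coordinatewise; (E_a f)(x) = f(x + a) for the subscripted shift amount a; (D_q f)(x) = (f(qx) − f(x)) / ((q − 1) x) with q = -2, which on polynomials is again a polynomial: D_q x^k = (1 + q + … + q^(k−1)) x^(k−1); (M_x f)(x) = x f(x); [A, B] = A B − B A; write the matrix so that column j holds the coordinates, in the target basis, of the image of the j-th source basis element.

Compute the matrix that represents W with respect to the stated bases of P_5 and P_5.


the matrix is [[-1, -1/2, -1/4, -1/8, -1/16, -1/32]; [0, 2, 1/2, 3/2, -1/8, 1]; [0, 0, -4, -3/2, -33/4, 7/4]; [0, 0, 0, 8, 5/2, 29]; [0, 0, 0, 0, -16, -11/2]; [0, 0, 0, 0, 0, 32]] (rows listed top to bottom)

image of 1: -1
image of x: 2x - 1/2
image of x^2: -4x^2 + (1/2)x - 1/4
image of x^3: 8x^3 - (3/2)x^2 + (3/2)x - 1/8
image of x^4: -16x^4 + (5/2)x^3 - (33/4)x^2 - (1/8)x - 1/16
image of x^5: 32x^5 - (11/2)x^4 + 29x^3 + (7/4)x^2 + x - 1/32
each image's coordinates form column j of the matrix


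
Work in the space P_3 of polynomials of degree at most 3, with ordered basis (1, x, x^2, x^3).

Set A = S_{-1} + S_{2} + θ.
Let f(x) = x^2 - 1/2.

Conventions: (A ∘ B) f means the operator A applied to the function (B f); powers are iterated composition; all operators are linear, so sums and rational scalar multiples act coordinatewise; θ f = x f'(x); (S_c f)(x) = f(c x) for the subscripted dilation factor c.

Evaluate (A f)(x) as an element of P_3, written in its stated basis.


S_{-1} f = x^2 - 1/2
S_{2} f = 4x^2 - 1/2
θ f = 2x^2
(S_{-1} + S_{2} + θ) f = 7x^2 - 1

the result is g(x) = 7x^2 - 1


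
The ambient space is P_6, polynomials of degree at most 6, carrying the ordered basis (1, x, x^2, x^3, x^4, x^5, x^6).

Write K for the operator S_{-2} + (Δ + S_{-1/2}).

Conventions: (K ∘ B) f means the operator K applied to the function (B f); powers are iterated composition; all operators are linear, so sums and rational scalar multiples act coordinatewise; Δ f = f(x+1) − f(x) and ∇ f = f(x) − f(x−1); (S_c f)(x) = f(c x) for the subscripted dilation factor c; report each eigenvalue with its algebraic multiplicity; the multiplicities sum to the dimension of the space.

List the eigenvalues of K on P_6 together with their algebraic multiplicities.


λ = -1025/32 (multiplicity 1), λ = -65/8 (multiplicity 1), λ = -5/2 (multiplicity 1), λ = 2 (multiplicity 1), λ = 17/4 (multiplicity 1), λ = 257/16 (multiplicity 1), λ = 4097/64 (multiplicity 1)

image of 1: 2
image of x: -(5/2)x + 1
image of x^2: (17/4)x^2 + 2x + 1
image of x^3: -(65/8)x^3 + 3x^2 + 3x + 1
image of x^4: (257/16)x^4 + 4x^3 + 6x^2 + 4x + 1
image of x^5: -(1025/32)x^5 + 5x^4 + 10x^3 + 10x^2 + 5x + 1
image of x^6: (4097/64)x^6 + 6x^5 + 15x^4 + 20x^3 + 15x^2 + 6x + 1
the matrix is upper triangular; its diagonal is (2, -5/2, 17/4, -65/8, 257/16, -1025/32, 4097/64)
for a triangular matrix the eigenvalues are the diagonal entries, with algebraic multiplicity their repetition count


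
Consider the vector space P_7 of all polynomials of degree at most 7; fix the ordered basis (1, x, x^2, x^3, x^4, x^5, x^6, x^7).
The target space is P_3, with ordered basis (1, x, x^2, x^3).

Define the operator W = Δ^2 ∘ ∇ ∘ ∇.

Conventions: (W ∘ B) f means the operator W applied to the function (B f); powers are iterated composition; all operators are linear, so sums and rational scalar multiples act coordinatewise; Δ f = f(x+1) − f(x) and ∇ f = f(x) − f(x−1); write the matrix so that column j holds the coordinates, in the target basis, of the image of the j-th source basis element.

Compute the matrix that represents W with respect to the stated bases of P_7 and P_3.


the matrix is [[0, 0, 0, 0, 24, 0, 120, 0]; [0, 0, 0, 0, 0, 120, 0, 840]; [0, 0, 0, 0, 0, 0, 360, 0]; [0, 0, 0, 0, 0, 0, 0, 840]] (rows listed top to bottom)

image of 1: 0
image of x: 0
image of x^2: 0
image of x^3: 0
image of x^4: 24
image of x^5: 120x
image of x^6: 360x^2 + 120
image of x^7: 840x^3 + 840x
each image's coordinates form column j of the matrix


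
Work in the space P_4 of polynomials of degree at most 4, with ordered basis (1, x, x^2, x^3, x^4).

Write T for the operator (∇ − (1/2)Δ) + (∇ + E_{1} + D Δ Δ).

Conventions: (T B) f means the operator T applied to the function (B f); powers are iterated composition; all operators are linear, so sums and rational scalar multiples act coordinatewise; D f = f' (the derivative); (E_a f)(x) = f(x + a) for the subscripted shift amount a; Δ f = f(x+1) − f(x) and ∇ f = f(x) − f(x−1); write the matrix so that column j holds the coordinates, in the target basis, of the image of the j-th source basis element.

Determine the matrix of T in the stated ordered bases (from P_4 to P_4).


image of 1: 1
image of x: x + 5/2
image of x^2: x^2 + 5x - 3/2
image of x^3: x^3 + (15/2)x^2 - (9/2)x + 17/2
image of x^4: x^4 + 10x^3 - 9x^2 + 34x + 45/2
each image's coordinates form column j of the matrix

the matrix is [[1, 5/2, -3/2, 17/2, 45/2]; [0, 1, 5, -9/2, 34]; [0, 0, 1, 15/2, -9]; [0, 0, 0, 1, 10]; [0, 0, 0, 0, 1]] (rows listed top to bottom)


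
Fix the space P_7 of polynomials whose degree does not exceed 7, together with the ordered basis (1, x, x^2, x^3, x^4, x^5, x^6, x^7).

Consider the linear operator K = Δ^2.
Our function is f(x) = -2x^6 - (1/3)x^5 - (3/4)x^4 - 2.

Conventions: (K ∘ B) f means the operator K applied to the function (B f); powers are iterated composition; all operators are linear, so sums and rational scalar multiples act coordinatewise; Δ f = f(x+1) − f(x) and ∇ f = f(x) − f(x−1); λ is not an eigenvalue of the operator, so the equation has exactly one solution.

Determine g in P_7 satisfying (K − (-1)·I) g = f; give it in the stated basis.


the result is g(x) = -2x^6 - (1/3)x^5 + (237/4)x^4 + (740/3)x^3 - 271x^2 - (7556/3)x - 3271/2

write g with unknown coordinates in the stated basis and equate coefficients in (K − (-1)·I) g = f
solving from the highest basis element down gives g = -2x^6 - (1/3)x^5 + (237/4)x^4 + (740/3)x^3 - 271x^2 - (7556/3)x - 3271/2
check: K g = -60x^4 - (740/3)x^3 + 271x^2 + (7556/3)x + 3267/2
so K g − (-1)·g = -2x^6 - (1/3)x^5 - (3/4)x^4 - 2 = f ✓


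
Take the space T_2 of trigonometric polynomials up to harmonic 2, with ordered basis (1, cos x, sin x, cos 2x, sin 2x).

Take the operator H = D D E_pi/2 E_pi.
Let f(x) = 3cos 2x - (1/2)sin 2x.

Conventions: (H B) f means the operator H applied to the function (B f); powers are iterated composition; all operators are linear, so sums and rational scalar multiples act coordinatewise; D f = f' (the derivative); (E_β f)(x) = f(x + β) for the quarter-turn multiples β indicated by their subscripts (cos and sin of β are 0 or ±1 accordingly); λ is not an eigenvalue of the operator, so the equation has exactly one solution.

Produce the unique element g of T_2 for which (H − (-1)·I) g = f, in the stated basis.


write g with unknown coordinates in the stated basis and equate coefficients in (H − (-1)·I) g = f
solving from the highest basis element down gives g = (3/5)cos 2x - (1/10)sin 2x
check: H g = (12/5)cos 2x - (2/5)sin 2x
so H g − (-1)·g = 3cos 2x - (1/2)sin 2x = f ✓

the image equals g(x) = (3/5)cos 2x - (1/10)sin 2x


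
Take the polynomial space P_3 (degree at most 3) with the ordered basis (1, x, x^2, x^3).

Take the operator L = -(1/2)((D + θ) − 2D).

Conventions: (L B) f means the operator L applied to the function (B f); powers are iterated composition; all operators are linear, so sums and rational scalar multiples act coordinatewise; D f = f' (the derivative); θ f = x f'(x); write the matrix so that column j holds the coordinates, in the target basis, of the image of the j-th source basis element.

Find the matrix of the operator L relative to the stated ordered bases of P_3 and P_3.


the matrix is [[0, 1/2, 0, 0]; [0, -1/2, 1, 0]; [0, 0, -1, 3/2]; [0, 0, 0, -3/2]] (rows listed top to bottom)

image of 1: 0
image of x: -(1/2)x + 1/2
image of x^2: -x^2 + x
image of x^3: -(3/2)x^3 + (3/2)x^2
each image's coordinates form column j of the matrix


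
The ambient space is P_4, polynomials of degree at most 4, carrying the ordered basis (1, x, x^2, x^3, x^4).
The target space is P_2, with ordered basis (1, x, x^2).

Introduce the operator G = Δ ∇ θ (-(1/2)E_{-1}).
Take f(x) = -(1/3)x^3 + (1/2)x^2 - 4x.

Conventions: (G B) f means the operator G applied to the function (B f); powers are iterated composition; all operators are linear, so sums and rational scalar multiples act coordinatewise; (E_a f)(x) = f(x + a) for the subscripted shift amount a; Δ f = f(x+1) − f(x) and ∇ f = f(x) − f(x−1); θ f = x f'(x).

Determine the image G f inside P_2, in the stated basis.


g(x) = 3x - 3

E_{-1} f = -(1/3)x^3 + (3/2)x^2 - 6x + 29/6
(-(1/2)E_{-1}) f = (1/6)x^3 - (3/4)x^2 + 3x - 29/12
θ (-(1/2)E_{-1}) f = (1/2)x^3 - (3/2)x^2 + 3x
∇ θ (-(1/2)E_{-1}) f = (3/2)x^2 - (9/2)x + 5
Δ ∇ θ (-(1/2)E_{-1}) f = 3x - 3


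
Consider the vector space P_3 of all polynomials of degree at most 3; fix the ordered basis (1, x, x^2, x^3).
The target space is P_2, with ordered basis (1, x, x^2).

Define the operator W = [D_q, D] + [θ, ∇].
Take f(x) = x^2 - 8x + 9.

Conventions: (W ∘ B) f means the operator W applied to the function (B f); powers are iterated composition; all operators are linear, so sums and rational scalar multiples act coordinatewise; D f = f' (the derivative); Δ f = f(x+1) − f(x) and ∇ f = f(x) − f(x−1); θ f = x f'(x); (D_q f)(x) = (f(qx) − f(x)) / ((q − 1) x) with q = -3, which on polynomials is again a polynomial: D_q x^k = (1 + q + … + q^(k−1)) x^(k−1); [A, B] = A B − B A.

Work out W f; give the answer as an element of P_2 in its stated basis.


D f = 2x - 8
D_q D f = 2
D_q f = -2x - 8
D D_q f = -2
[D_q, D] f = 4
∇ f = 2x - 9
θ ∇ f = 2x
θ f = 2x^2 - 8x
∇ θ f = 4x - 10
[θ, ∇] f = -2x + 10
([D_q, D] + [θ, ∇]) f = -2x + 14

g(x) = -2x + 14


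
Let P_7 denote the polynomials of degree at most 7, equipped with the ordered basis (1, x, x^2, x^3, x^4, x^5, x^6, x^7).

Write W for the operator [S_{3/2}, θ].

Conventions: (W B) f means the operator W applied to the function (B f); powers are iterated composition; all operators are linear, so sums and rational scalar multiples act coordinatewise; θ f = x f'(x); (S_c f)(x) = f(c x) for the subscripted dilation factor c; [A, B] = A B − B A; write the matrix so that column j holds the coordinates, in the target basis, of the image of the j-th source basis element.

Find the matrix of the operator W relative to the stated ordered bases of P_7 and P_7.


image of 1: 0
image of x: 0
image of x^2: 0
image of x^3: 0
image of x^4: 0
image of x^5: 0
image of x^6: 0
image of x^7: 0
each image's coordinates form column j of the matrix

the matrix is [[0, 0, 0, 0, 0, 0, 0, 0]; [0, 0, 0, 0, 0, 0, 0, 0]; [0, 0, 0, 0, 0, 0, 0, 0]; [0, 0, 0, 0, 0, 0, 0, 0]; [0, 0, 0, 0, 0, 0, 0, 0]; [0, 0, 0, 0, 0, 0, 0, 0]; [0, 0, 0, 0, 0, 0, 0, 0]; [0, 0, 0, 0, 0, 0, 0, 0]] (rows listed top to bottom)


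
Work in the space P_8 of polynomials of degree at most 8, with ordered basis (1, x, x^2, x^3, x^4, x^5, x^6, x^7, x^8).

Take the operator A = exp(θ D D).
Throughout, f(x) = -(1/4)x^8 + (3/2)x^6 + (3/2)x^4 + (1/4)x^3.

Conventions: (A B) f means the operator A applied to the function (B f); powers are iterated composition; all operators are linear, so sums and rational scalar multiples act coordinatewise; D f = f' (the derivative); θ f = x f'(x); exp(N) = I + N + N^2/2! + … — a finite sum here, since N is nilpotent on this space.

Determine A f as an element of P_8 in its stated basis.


g(x) = -(1/4)x^8 - (165/2)x^6 - (9717/2)x^4 + (1/4)x^3 - 38124x^2 + (3/2)x

order-1 term: -84x^6 + 180x^4 + 36x^2 + (3/2)x
order-2 term: -5040x^4 + 2160x^2
order-3 term: -40320x^2
the series for exp(θ D D) f terminates at order 3
exp(θ D D) f = -(1/4)x^8 - (165/2)x^6 - (9717/2)x^4 + (1/4)x^3 - 38124x^2 + (3/2)x


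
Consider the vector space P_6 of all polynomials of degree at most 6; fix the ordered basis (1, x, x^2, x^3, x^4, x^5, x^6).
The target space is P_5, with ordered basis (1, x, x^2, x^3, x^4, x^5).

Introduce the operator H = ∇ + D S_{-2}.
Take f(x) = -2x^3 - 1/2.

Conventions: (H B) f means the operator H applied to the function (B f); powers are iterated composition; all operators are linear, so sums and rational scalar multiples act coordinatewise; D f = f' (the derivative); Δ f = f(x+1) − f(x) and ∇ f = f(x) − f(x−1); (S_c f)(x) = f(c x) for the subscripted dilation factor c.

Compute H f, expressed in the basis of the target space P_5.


∇ f = -6x^2 + 6x - 2
S_{-2} f = 16x^3 - 1/2
D S_{-2} f = 48x^2
(∇ + D S_{-2}) f = 42x^2 + 6x - 2

the result is g(x) = 42x^2 + 6x - 2


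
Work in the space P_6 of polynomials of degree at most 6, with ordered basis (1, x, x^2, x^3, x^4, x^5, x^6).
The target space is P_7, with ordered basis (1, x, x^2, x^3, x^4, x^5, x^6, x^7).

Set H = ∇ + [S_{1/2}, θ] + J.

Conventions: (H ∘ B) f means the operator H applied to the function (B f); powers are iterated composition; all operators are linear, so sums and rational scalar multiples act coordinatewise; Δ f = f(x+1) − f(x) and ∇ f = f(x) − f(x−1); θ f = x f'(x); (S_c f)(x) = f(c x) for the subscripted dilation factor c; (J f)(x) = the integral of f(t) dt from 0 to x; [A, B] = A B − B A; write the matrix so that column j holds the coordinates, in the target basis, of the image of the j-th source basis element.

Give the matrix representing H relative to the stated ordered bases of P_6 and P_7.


the matrix is [[0, 1, -1, 1, -1, 1, -1]; [1, 0, 2, -3, 4, -5, 6]; [0, 1/2, 0, 3, -6, 10, -15]; [0, 0, 1/3, 0, 4, -10, 20]; [0, 0, 0, 1/4, 0, 5, -15]; [0, 0, 0, 0, 1/5, 0, 6]; [0, 0, 0, 0, 0, 1/6, 0]; [0, 0, 0, 0, 0, 0, 1/7]] (rows listed top to bottom)

image of 1: x
image of x: (1/2)x^2 + 1
image of x^2: (1/3)x^3 + 2x - 1
image of x^3: (1/4)x^4 + 3x^2 - 3x + 1
image of x^4: (1/5)x^5 + 4x^3 - 6x^2 + 4x - 1
image of x^5: (1/6)x^6 + 5x^4 - 10x^3 + 10x^2 - 5x + 1
image of x^6: (1/7)x^7 + 6x^5 - 15x^4 + 20x^3 - 15x^2 + 6x - 1
each image's coordinates form column j of the matrix


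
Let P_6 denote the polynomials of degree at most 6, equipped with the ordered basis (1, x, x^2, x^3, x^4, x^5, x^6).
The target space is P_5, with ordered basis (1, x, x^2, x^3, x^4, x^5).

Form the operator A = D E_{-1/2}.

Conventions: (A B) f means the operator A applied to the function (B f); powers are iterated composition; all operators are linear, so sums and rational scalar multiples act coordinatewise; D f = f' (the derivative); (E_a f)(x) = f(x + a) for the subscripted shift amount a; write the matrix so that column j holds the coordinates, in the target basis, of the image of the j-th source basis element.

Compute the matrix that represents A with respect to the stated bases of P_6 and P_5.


image of 1: 0
image of x: 1
image of x^2: 2x - 1
image of x^3: 3x^2 - 3x + 3/4
image of x^4: 4x^3 - 6x^2 + 3x - 1/2
image of x^5: 5x^4 - 10x^3 + (15/2)x^2 - (5/2)x + 5/16
image of x^6: 6x^5 - 15x^4 + 15x^3 - (15/2)x^2 + (15/8)x - 3/16
each image's coordinates form column j of the matrix

the matrix is [[0, 1, -1, 3/4, -1/2, 5/16, -3/16]; [0, 0, 2, -3, 3, -5/2, 15/8]; [0, 0, 0, 3, -6, 15/2, -15/2]; [0, 0, 0, 0, 4, -10, 15]; [0, 0, 0, 0, 0, 5, -15]; [0, 0, 0, 0, 0, 0, 6]] (rows listed top to bottom)


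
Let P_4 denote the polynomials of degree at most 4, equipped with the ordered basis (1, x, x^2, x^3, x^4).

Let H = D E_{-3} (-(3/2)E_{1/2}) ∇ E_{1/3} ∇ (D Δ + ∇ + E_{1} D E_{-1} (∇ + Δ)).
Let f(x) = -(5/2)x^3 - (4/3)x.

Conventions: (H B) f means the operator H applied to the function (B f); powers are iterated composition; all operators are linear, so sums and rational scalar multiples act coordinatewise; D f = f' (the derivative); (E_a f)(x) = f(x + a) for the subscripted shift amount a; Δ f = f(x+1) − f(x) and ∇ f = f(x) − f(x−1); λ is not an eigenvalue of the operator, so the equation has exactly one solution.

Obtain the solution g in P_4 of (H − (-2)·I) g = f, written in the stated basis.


write g with unknown coordinates in the stated basis and equate coefficients in (H − (-2)·I) g = f
solving from the highest basis element down gives g = -(5/4)x^3 - (2/3)x
check: H g = 0
so H g − (-2)·g = -(5/2)x^3 - (4/3)x = f ✓

the result is g(x) = -(5/4)x^3 - (2/3)x


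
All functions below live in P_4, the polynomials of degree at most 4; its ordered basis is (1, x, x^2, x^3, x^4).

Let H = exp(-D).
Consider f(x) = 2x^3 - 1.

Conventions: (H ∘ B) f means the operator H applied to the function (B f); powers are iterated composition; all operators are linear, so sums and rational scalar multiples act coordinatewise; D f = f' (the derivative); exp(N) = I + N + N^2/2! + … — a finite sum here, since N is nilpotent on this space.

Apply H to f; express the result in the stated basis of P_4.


order-1 term: -6x^2
order-2 term: 6x
order-3 term: -2
the series for exp(-D) f terminates at order 3
exp(-D) f = 2x^3 - 6x^2 + 6x - 3

g(x) = 2x^3 - 6x^2 + 6x - 3


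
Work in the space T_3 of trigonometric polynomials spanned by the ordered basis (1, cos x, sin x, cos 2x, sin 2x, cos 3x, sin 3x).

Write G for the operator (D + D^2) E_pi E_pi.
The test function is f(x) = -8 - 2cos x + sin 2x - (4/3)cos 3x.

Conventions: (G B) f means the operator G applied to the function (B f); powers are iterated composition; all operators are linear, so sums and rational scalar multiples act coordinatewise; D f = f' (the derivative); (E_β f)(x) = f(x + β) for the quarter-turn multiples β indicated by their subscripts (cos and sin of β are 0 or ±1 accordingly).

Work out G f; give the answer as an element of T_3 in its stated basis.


the result is g(x) = 2cos x + 2sin x + 2cos 2x - 4sin 2x + 12cos 3x + 4sin 3x

E_pi f = -8 + 2cos x + sin 2x + (4/3)cos 3x
E_pi E_pi f = -8 - 2cos x + sin 2x - (4/3)cos 3x
D (E_pi E_pi) f = 2sin x + 2cos 2x + 4sin 3x
D (E_pi E_pi) f = 2sin x + 2cos 2x + 4sin 3x
D D (E_pi E_pi) f = 2cos x - 4sin 2x + 12cos 3x
(D + D^2) (E_pi E_pi) f = 2cos x + 2sin x + 2cos 2x - 4sin 2x + 12cos 3x + 4sin 3x


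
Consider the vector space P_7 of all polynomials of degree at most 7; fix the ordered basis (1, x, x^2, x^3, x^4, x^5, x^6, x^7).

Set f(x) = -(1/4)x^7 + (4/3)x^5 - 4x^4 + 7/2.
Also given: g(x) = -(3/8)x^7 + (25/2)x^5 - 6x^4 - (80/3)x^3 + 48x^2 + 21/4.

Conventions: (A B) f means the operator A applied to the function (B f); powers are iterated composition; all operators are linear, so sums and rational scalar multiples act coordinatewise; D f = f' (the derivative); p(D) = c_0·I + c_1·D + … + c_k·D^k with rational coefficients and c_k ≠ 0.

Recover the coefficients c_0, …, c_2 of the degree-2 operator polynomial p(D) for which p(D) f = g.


D^0 f = -(1/4)x^7 + (4/3)x^5 - 4x^4 + 7/2
D^1 f = -(7/4)x^6 + (20/3)x^4 - 16x^3
D^2 f = -(21/2)x^5 + (80/3)x^3 - 48x^2
matching coefficients of g against c_0 f + c_1 Df + … from the top degree down determines the c_i
solution: c_0 = 3/2, c_1 = 0, c_2 = -1

c_0 = 3/2, c_1 = 0, c_2 = -1
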